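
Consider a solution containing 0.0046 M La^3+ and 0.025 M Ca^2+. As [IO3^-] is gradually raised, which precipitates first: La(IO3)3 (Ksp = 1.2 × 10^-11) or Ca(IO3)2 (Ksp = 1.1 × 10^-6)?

La(IO3)3

Each salt begins to precipitate when Q = Ksp, i.e. when [IO3^-] reaches its threshold.
For La(IO3)3: 1.2 × 10^-11 = 0.0046 × [IO3^-]^3  ⇒  [IO3^-] = 1.4 × 10^-3 M.
For Ca(IO3)2: 1.1 × 10^-6 = 0.025 × [IO3^-]^2  ⇒  [IO3^-] = 6.6 × 10^-3 M.
The salt with the lower threshold [IO3^-] precipitates first: La(IO3)3.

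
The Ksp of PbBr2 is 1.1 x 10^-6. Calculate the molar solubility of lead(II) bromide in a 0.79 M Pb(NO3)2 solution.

s ≈ 5.9e-4 M

PbBr2(s) ⇌ Pb^2+(aq) + 2 Br^-(aq)
Ksp = [Pb^2+][Br^-]^2
If s mol/L dissolves here, [Pb^2+] = 0.79 + s ≈ 0.79, [Br^-] = 2s (Ksp is small, so little additional dissolves).
Ksp ≈ 0.79 × (2s)^2
s = 5.9 × 10^-4 M
Check: s = 5.9 × 10^-4 ≪ 0.79, so the approximation is valid.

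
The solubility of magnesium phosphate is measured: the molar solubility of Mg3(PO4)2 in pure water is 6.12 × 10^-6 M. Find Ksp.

Mg3(PO4)2(s) ⇌ 3 Mg^2+ + 2 PO4^3-
For each mole of Mg3(PO4)2 that dissolves: [Mg^2+] = 3s, [PO4^3-] = 2s.
Ksp = [Mg^2+]^3[PO4^3-]^2
Ksp = (3s)^3(2s)^2 = 108s^5
With s = 6.12 × 10^-6: Ksp = 9.27 x 10^-25

Ksp = 9.27e-25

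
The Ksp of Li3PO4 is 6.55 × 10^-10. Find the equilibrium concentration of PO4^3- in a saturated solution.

2.22e-3 M

Li3PO4(s) <=> 3 Li^+ + PO4^3-
Ksp = [Li^+]^3[PO4^3-]
If s mol/L of Li3PO4 dissolves, [Li^+] = 3s and [PO4^3-] = s.
So Ksp = (3s)^3 × s = 27s^4
s = (6.55 × 10^-10 / 27)^(1/4) = 2.219 × 10^-3 M
[PO4^3-] = s = 2.22 × 10^-3 M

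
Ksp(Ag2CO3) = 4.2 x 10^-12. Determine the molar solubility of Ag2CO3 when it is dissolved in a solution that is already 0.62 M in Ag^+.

Ag2CO3(s) <=> 2 Ag^+ + CO3^2-
Ksp = [Ag^+]^2[CO3^2-]
Let s = moles of Ag2CO3 that dissolve per litre. [Ag^+] = 0.62 + 2s ≈ 0.62, [CO3^2-] = s (common-ion effect: Ag^+ is already 0.62 M).
Ksp ≈ (0.62)^2 × s
s = 1.1 × 10^-11 M
Check: 2s = 2.2 × 10^-11 ≪ 0.62, so the approximation is valid.

1.1e-11 M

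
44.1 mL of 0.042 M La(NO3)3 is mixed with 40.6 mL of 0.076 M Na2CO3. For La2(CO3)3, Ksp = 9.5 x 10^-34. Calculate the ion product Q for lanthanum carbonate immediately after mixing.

Total volume = 44.1 + 40.6 = 84.7 mL.
[La^3+] = 4.2 x 10^-2 × (44.1/84.7) = 2.19 x 10^-2 M
[CO3^2-] = 7.6 × 10^-2 × (40.6/84.7) = 3.64 × 10^-2 M
La2(CO3)3(s) <=> 2 La^3+(aq) + 3 CO3^2-(aq), so Q = [La^3+]^2[CO3^2-]^3
Q = (2.19 × 10^-2)^2(3.64 × 10^-2)^3 = 2.3 × 10^-8
Q > Ksp, so La2(CO3)3 will precipitate.

Q = 2.3 x 10^-8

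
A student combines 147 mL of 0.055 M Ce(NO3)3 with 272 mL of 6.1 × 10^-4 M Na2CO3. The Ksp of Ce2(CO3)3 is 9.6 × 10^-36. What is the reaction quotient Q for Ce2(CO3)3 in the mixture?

Q ≈ 2.3e-14

Total volume = 147 + 272 = 419 mL.
[Ce^3+] = 5.5 x 10^-2 × (147/419) = 1.93 × 10^-2 M
[CO3^2-] = 6.1 × 10^-4 × (272/419) = 3.96 × 10^-4 M
Ce2(CO3)3(s) <=> 2 Ce^3+ + 3 CO3^2-, so Q = [Ce^3+]^2[CO3^2-]^3
Q = (1.93 × 10^-2)^2(3.96 × 10^-4)^3 = 2.3 × 10^-14
Q > Ksp, so Ce2(CO3)3 will precipitate.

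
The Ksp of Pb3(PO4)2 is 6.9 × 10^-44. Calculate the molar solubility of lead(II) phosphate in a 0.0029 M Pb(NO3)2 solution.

s = 8.4e-19 M

Pb3(PO4)2(s) ⇌ 3 Pb^2+(aq) + 2 PO4^3-(aq)
Ksp = [Pb^2+]^3[PO4^3-]^2
Let s be the molar solubility in this solution. [Pb^2+] = 0.0029 + 3s ≈ 0.0029, [PO4^3-] = 2s (since Pb^2+ from Pb(NO3)2 dominates).
Ksp ≈ (0.0029)^3 × (2s)^2
s = 8.4 × 10^-19 M
Check: 3s = 2.5 × 10^-18 ≪ 0.0029, so the approximation is valid.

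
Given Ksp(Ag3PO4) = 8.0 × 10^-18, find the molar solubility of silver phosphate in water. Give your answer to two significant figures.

Ag3PO4(s) ⇌ 3 Ag^+ + PO4^3-
Ksp = [Ag^+]^3[PO4^3-]
Let s = molar solubility. Then [Ag^+] = 3s and [PO4^3-] = s.
Ksp = (3s)^3s = 27s^4
s = (8.0 × 10^-18 / 27)^(1/4) = 2.3 x 10^-5 M

s ≈ 2.3e-5 M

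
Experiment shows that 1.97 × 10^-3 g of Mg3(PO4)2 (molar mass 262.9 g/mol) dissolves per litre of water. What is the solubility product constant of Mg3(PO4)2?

Molar solubility s = (1.97 x 10^-3 g/L) / (262.9 g/mol) = 7.493 x 10^-6 M.
Mg3(PO4)2(s) ⇌ 3 Mg^2+(aq) + 2 PO4^3-(aq)
Let s = molar solubility. Then [Mg^2+] = 3s and [PO4^3-] = 2s.
Ksp = [Mg^2+]^3[PO4^3-]^2
Ksp = (3s)^3(2s)^2 = 108s^5
With s = 7.493 × 10^-6: Ksp = 2.55 × 10^-24

Ksp = 2.55e-24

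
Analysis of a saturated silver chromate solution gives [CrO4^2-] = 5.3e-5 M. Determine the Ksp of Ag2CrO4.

Ag2CrO4(s) ⇌ 2 Ag^+(aq) + CrO4^2-(aq)
Stoichiometry gives [Ag^+] = (2/1)[CrO4^2-] = 1.06 × 10^-4 M.
Ksp = [Ag^+]^2[CrO4^2-]
Ksp = (1.06 × 10^-4)^2 × 5.3 × 10^-5 = 6.0 × 10^-13

Ksp = 6.0e-13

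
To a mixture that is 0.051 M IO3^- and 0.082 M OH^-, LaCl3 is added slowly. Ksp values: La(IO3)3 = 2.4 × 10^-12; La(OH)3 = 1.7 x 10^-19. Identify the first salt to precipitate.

La(OH)3

Each salt begins to precipitate when Q = Ksp, i.e. when [La^3+] reaches its threshold.
For La(IO3)3: 2.4 × 10^-12 = (0.051)^3 × [La^3+]  ⇒  [La^3+] = 1.8 × 10^-8 M.
For La(OH)3: 1.7 x 10^-19 = (0.082)^3 × [La^3+]  ⇒  [La^3+] = 3.1 × 10^-16 M.
The salt with the lower threshold [La^3+] precipitates first: La(OH)3.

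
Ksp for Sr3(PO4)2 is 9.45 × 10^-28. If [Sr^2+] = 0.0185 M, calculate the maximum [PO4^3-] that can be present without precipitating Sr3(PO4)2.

Sr3(PO4)2(s) <=> 3 Sr^2+(aq) + 2 PO4^3-(aq)
Ksp = [Sr^2+]^3[PO4^3-]^2
Precipitation begins when Q = Ksp. With [Sr^2+] = 0.0185 M:
9.45 × 10^-28 = (0.0185)^3 × [PO4^3-]^2
[PO4^3-] = (9.45 × 10^-28 / 6.332 × 10^-6)^(1/2) = 1.22 x 10^-11 M

[PO4^3-] ≈ 1.22e-11 M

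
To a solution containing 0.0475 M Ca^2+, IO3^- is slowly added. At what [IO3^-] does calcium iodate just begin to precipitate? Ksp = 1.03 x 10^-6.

Ca(IO3)2(s) <=> Ca^2+ + 2 IO3^-
Ksp = [Ca^2+][IO3^-]^2
Precipitation begins when Q = Ksp. With [Ca^2+] = 0.0475 M:
1.03 x 10^-6 = (0.0475) × [IO3^-]^2
[IO3^-] = (1.03 x 10^-6 / 4.75 × 10^-2)^(1/2) = 4.66 x 10^-3 M

4.66 × 10^-3 M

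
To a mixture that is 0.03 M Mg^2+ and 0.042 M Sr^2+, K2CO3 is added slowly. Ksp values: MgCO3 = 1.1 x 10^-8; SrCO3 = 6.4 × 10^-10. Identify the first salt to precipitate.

Each salt begins to precipitate when Q = Ksp, i.e. when [CO3^2-] reaches its threshold.
For MgCO3: 1.1 x 10^-8 = 0.03 × [CO3^2-]  ⇒  [CO3^2-] = 3.7 × 10^-7 M.
For SrCO3: 6.4 × 10^-10 = 0.042 × [CO3^2-]  ⇒  [CO3^2-] = 1.5 × 10^-8 M.
The salt with the lower threshold [CO3^2-] precipitates first: SrCO3.

SrCO3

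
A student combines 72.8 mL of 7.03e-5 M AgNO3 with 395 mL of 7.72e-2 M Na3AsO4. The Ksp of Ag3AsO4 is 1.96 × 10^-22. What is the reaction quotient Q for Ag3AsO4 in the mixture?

Q ≈ 8.54e-17

Total volume = 72.8 + 395 = 467.8 mL.
[Ag^+] = 7.03 x 10^-5 × (72.8/467.8) = 1.094 × 10^-5 M
[AsO4^3-] = 7.72 × 10^-2 × (395/467.8) = 6.519 × 10^-2 M
Ag3AsO4(s) <=> 3 Ag^+(aq) + AsO4^3-(aq), so Q = [Ag^+]^3[AsO4^3-]
Q = (1.094 × 10^-5)^3(6.519 × 10^-2) = 8.54 x 10^-17
Q > Ksp, so Ag3AsO4 will precipitate.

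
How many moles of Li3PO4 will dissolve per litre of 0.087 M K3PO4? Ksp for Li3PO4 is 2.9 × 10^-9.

s ≈ 1.1 × 10^-3 M

Li3PO4(s) <=> 3 Li^+(aq) + PO4^3-(aq)
Ksp = [Li^+]^3[PO4^3-]
If s mol/L dissolves here, [Li^+] = 3s, [PO4^3-] = 0.087 + s ≈ 0.087 (Ksp is small, so little additional dissolves).
Ksp ≈ (3s)^3 × 0.087
s = 1.1 × 10^-3 M
Check: s = 1.1 × 10^-3 ≪ 0.087, so the approximation is valid.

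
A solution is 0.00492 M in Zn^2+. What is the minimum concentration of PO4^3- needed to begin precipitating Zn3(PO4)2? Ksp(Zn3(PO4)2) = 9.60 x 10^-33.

Zn3(PO4)2(s) ⇌ 3 Zn^2+(aq) + 2 PO4^3-(aq)
Ksp = [Zn^2+]^3[PO4^3-]^2
Precipitation begins when Q = Ksp. With [Zn^2+] = 0.00492 M:
9.60 x 10^-33 = (0.00492)^3 × [PO4^3-]^2
[PO4^3-] = (9.60 x 10^-33 / 1.191 × 10^-7)^(1/2) = 2.84 × 10^-13 M

[PO4^3-] = 2.84e-13 M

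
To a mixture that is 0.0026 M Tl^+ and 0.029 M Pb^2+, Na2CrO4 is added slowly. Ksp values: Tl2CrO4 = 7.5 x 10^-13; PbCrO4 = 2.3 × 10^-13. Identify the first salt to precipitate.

PbCrO4

Each salt begins to precipitate when Q = Ksp, i.e. when [CrO4^2-] reaches its threshold.
For Tl2CrO4: 7.5 x 10^-13 = (0.0026)^2 × [CrO4^2-]  ⇒  [CrO4^2-] = 1.1 × 10^-7 M.
For PbCrO4: 2.3 × 10^-13 = 0.029 × [CrO4^2-]  ⇒  [CrO4^2-] = 7.9 × 10^-12 M.
The salt with the lower threshold [CrO4^2-] precipitates first: PbCrO4.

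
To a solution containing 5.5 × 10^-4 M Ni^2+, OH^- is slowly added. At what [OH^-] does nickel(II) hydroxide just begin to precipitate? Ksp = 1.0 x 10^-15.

[OH^-] ≈ 1.3e-6 M

Ni(OH)2(s) ⇌ Ni^2+ + 2 OH^-
Ksp = [Ni^2+][OH^-]^2
Precipitation begins when Q = Ksp. With [Ni^2+] = 5.5 × 10^-4 M:
1.0 x 10^-15 = (5.5 × 10^-4) × [OH^-]^2
[OH^-] = (1.0 x 10^-15 / 5.5 × 10^-4)^(1/2) = 1.3 × 10^-6 M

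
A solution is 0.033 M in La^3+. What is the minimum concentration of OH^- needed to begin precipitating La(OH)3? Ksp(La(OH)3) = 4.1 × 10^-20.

La(OH)3(s) <=> La^3+(aq) + 3 OH^-(aq)
Ksp = [La^3+][OH^-]^3
Precipitation begins when Q = Ksp. With [La^3+] = 0.033 M:
4.1 × 10^-20 = (0.033) × [OH^-]^3
[OH^-] = (4.1 × 10^-20 / 3.3 x 10^-2)^(1/3) = 1.1 × 10^-6 M

[OH^-] ≈ 1.1 × 10^-6 M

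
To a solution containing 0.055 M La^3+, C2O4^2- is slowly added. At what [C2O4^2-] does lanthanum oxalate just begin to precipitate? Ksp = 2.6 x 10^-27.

La2(C2O4)3(s) ⇌ 2 La^3+(aq) + 3 C2O4^2-(aq)
Ksp = [La^3+]^2[C2O4^2-]^3
Precipitation begins when Q = Ksp. With [La^3+] = 0.055 M:
2.6 x 10^-27 = (0.055)^2 × [C2O4^2-]^3
[C2O4^2-] = (2.6 x 10^-27 / 3.03 × 10^-3)^(1/3) = 9.5 × 10^-9 M

[C2O4^2-] ≈ 9.5 x 10^-9 M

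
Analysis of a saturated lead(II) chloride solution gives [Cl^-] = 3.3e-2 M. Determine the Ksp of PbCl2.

Ksp = 1.8 × 10^-5

PbCl2(s) ⇌ Pb^2+ + 2 Cl^-
Stoichiometry gives [Pb^2+] = (1/2)[Cl^-] = 1.65 × 10^-2 M.
Ksp = [Pb^2+][Cl^-]^2
Ksp = 1.65 × 10^-2 × (3.3 × 10^-2)^2 = 1.8 x 10^-5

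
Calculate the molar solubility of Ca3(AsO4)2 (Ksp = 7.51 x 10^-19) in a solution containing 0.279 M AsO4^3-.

Ca3(AsO4)2(s) <=> 3 Ca^2+ + 2 AsO4^3-
Ksp = [Ca^2+]^3[AsO4^3-]^2
Let s be the molar solubility in this solution. [Ca^2+] = 3s, [AsO4^3-] = 0.279 + 2s ≈ 0.279 (common-ion effect: AsO4^3- is already 0.279 M).
Ksp ≈ (3s)^3 × (0.279)^2
s = 7.10 x 10^-7 M
Check: 2s = 1.4 × 10^-6 ≪ 0.279, so the approximation is valid.

7.10 × 10^-7 M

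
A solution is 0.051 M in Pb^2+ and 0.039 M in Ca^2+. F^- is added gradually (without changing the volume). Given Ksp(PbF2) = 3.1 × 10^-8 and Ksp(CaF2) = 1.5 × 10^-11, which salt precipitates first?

CaF2

Each salt begins to precipitate when Q = Ksp, i.e. when [F^-] reaches its threshold.
For PbF2: 3.1 × 10^-8 = 0.051 × [F^-]^2  ⇒  [F^-] = 7.8 × 10^-4 M.
For CaF2: 1.5 × 10^-11 = 0.039 × [F^-]^2  ⇒  [F^-] = 2.0 × 10^-5 M.
The salt with the lower threshold [F^-] precipitates first: CaF2.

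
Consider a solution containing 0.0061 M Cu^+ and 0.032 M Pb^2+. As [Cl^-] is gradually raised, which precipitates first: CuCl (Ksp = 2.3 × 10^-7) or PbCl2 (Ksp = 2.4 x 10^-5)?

Precipitation of each salt starts when its ion product equals its Ksp.
For CuCl: 2.3 × 10^-7 = 0.0061 × [Cl^-]  ⇒  [Cl^-] = 3.8 × 10^-5 M.
For PbCl2: 2.4 x 10^-5 = 0.032 × [Cl^-]^2  ⇒  [Cl^-] = 2.7 × 10^-2 M.
The salt with the lower threshold [Cl^-] precipitates first: CuCl.

CuCl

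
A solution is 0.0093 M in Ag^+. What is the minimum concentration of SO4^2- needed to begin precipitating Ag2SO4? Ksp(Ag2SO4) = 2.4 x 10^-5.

0.28 M

Ag2SO4(s) ⇌ 2 Ag^+ + SO4^2-
Ksp = [Ag^+]^2[SO4^2-]
Precipitation begins when Q = Ksp. With [Ag^+] = 0.0093 M:
2.4 x 10^-5 = (0.0093)^2 × [SO4^2-]
[SO4^2-] = (2.4 x 10^-5 / 8.65 × 10^-5) = 2.8 × 10^-1 M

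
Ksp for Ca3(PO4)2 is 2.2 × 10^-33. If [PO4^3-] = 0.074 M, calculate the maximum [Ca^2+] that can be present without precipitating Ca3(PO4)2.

[Ca^2+] = 7.4 × 10^-11 M

Ca3(PO4)2(s) <=> 3 Ca^2+ + 2 PO4^3-
Ksp = [Ca^2+]^3[PO4^3-]^2
Precipitation begins when Q = Ksp. With [PO4^3-] = 0.074 M:
2.2 × 10^-33 = (0.074)^2 × [Ca^2+]^3
[Ca^2+] = (2.2 × 10^-33 / 5.48 × 10^-3)^(1/3) = 7.4 × 10^-11 M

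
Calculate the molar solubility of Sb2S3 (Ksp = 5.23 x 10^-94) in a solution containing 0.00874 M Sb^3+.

s ≈ 6.33e-31 M

Sb2S3(s) <=> 2 Sb^3+(aq) + 3 S^2-(aq)
Ksp = [Sb^3+]^2[S^2-]^3
If s mol/L dissolves here, [Sb^3+] = 0.00874 + 2s ≈ 0.00874, [S^2-] = 3s (Ksp is small, so little additional dissolves).
Ksp ≈ (0.00874)^2 × (3s)^3
s = 6.33 × 10^-31 M
Check: 2s = 1.3 × 10^-30 ≪ 0.00874, so the approximation is valid.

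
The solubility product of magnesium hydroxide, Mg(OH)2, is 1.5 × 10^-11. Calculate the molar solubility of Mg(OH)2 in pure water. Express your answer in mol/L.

1.6e-4 M

Mg(OH)2(s) <=> Mg^2+(aq) + 2 OH^-(aq)
Ksp = [Mg^2+][OH^-]^2
For each mole of Mg(OH)2 that dissolves: [Mg^2+] = s, [OH^-] = 2s.
Substituting: Ksp = s(2s)^2 = 4s^3
s^3 = 1.5 × 10^-11 / 4, so s = 1.6 x 10^-4 M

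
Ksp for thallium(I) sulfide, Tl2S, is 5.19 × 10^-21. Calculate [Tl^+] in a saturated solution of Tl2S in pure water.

Tl2S(s) ⇌ 2 Tl^+(aq) + S^2-(aq)
Ksp = [Tl^+]^2[S^2-]
For each mole of Tl2S that dissolves: [Tl^+] = 2s, [S^2-] = s.
So Ksp = (2s)^2 × s = 4s^3
s = (5.19 × 10^-21 / 4)^(1/3) = 1.091 × 10^-7 M
[Tl^+] = 2s = 2.18 × 10^-7 M

[Tl^+] = 2.18 x 10^-7 M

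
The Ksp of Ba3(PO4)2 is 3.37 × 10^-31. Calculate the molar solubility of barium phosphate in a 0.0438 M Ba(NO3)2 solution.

s ≈ 3.17 × 10^-14 M

Ba3(PO4)2(s) ⇌ 3 Ba^2+(aq) + 2 PO4^3-(aq)
Ksp = [Ba^2+]^3[PO4^3-]^2
Let s = moles of Ba3(PO4)2 that dissolve per litre. [Ba^2+] = 0.0438 + 3s ≈ 0.0438, [PO4^3-] = 2s (Ksp is small, so little additional dissolves).
Ksp ≈ (0.0438)^3 × (2s)^2
s = 3.17 x 10^-14 M
Check: 3s = 9.5 × 10^-14 ≪ 0.0438, so the approximation is valid.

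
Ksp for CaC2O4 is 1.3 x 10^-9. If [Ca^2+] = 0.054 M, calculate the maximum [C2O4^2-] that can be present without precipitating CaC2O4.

CaC2O4(s) ⇌ Ca^2+(aq) + C2O4^2-(aq)
Ksp = [Ca^2+][C2O4^2-]
Precipitation begins when Q = Ksp. With [Ca^2+] = 0.054 M:
1.3 x 10^-9 = (0.054) × [C2O4^2-]
[C2O4^2-] = (1.3 x 10^-9 / 5.4 × 10^-2) = 2.4 × 10^-8 M

[C2O4^2-] ≈ 2.4 × 10^-8 M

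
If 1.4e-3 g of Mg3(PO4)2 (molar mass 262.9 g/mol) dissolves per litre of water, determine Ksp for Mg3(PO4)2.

4.6e-25

Molar solubility s = (1.4 × 10^-3 g/L) / (262.9 g/mol) = 5.33 x 10^-6 M.
Mg3(PO4)2(s) ⇌ 3 Mg^2+(aq) + 2 PO4^3-(aq)
If s mol/L of Mg3(PO4)2 dissolves, [Mg^2+] = 3s and [PO4^3-] = 2s.
Ksp = [Mg^2+]^3[PO4^3-]^2
So Ksp = (3s)^3 × (2s)^2 = 108s^5
Ksp = 108 × (5.33 x 10^-6)^5 = 4.6 × 10^-25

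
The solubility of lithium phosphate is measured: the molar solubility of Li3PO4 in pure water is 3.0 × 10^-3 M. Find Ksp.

Ksp = 2.2 x 10^-9

Li3PO4(s) ⇌ 3 Li^+(aq) + PO4^3-(aq)
Let s = molar solubility. Then [Li^+] = 3s and [PO4^3-] = s.
Ksp = [Li^+]^3[PO4^3-]
So Ksp = (3s)^3 × s = 27s^4
Ksp = 27 × (3.0 × 10^-3)^4 = 2.2 × 10^-9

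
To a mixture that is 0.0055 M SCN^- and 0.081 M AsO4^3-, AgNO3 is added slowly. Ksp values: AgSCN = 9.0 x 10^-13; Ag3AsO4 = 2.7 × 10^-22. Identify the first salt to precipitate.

Each salt begins to precipitate when Q = Ksp, i.e. when [Ag^+] reaches its threshold.
For AgSCN: 9.0 x 10^-13 = 0.0055 × [Ag^+]  ⇒  [Ag^+] = 1.6 x 10^-10 M.
For Ag3AsO4: 2.7 × 10^-22 = 0.081 × [Ag^+]^3  ⇒  [Ag^+] = 1.5 x 10^-7 M.
The salt with the lower threshold [Ag^+] precipitates first: AgSCN.

AgSCN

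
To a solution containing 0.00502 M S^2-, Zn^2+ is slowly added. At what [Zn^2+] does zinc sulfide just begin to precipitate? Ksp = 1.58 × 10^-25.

3.15e-23 M

ZnS(s) <=> Zn^2+ + S^2-
Ksp = [Zn^2+][S^2-]
Precipitation begins when Q = Ksp. With [S^2-] = 0.00502 M:
1.58 × 10^-25 = (0.00502) × [Zn^2+]
[Zn^2+] = (1.58 × 10^-25 / 5.02 × 10^-3) = 3.15 x 10^-23 M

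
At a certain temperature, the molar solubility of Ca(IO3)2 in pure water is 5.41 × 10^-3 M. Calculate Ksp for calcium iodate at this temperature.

Ksp ≈ 6.33e-7

Ca(IO3)2(s) <=> Ca^2+ + 2 IO3^-
For each mole of Ca(IO3)2 that dissolves: [Ca^2+] = s, [IO3^-] = 2s.
Ksp = [Ca^2+][IO3^-]^2
Substituting: Ksp = s(2s)^2 = 4s^3
Ksp = 4 × (5.41 × 10^-3)^3 = 6.33 × 10^-7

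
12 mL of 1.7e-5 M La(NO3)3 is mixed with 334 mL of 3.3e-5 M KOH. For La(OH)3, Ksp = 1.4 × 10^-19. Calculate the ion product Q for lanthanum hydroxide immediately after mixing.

Q = 1.9 x 10^-20

Total volume = 12 + 334 = 346 mL.
[La^3+] = 1.7 x 10^-5 × (12/346) = 5.90 × 10^-7 M
[OH^-] = 3.3 × 10^-5 × (334/346) = 3.19 × 10^-5 M
La(OH)3(s) <=> La^3+ + 3 OH^-, so Q = [La^3+][OH^-]^3
Q = (5.90 × 10^-7)(3.19 x 10^-5)^3 = 1.9 x 10^-20
Q < Ksp, so no precipitate of La(OH)3 forms.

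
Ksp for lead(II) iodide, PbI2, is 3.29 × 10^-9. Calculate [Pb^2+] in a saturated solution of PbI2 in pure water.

PbI2(s) <=> Pb^2+ + 2 I^-
Ksp = [Pb^2+][I^-]^2
Let s = molar solubility. Then [Pb^2+] = s and [I^-] = 2s.
Substituting: Ksp = s(2s)^2 = 4s^3
Solving, s = (3.29 × 10^-9/4)^(1/3) = 9.369 × 10^-4 M
[Pb^2+] = s = 9.37 × 10^-4 M

9.37 × 10^-4 M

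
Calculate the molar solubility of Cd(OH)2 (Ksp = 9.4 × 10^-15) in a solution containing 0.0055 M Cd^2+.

s ≈ 6.5 × 10^-7 M

Cd(OH)2(s) <=> Cd^2+(aq) + 2 OH^-(aq)
Ksp = [Cd^2+][OH^-]^2
If s mol/L dissolves here, [Cd^2+] = 0.0055 + s ≈ 0.0055, [OH^-] = 2s (since the Cd^2+ already present dominates).
Ksp ≈ 0.0055 × (2s)^2
s = 6.5 × 10^-7 M
Check: s = 6.5 x 10^-7 ≪ 0.0055, so the approximation is valid.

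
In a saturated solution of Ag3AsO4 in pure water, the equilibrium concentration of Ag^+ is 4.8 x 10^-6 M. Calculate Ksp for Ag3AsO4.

Ag3AsO4(s) ⇌ 3 Ag^+ + AsO4^3-
Stoichiometry gives [AsO4^3-] = (1/3)[Ag^+] = 1.60 × 10^-6 M.
Ksp = [Ag^+]^3[AsO4^3-]
Ksp = (4.8 x 10^-6)^3 × 1.60 x 10^-6 = 1.8 × 10^-22

Ksp ≈ 1.8e-22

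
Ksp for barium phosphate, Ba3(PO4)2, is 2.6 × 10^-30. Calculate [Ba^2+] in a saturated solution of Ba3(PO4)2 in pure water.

1.4e-6 M

Ba3(PO4)2(s) ⇌ 3 Ba^2+(aq) + 2 PO4^3-(aq)
Ksp = [Ba^2+]^3[PO4^3-]^2
For each mole of Ba3(PO4)2 that dissolves: [Ba^2+] = 3s, [PO4^3-] = 2s.
So Ksp = (3s)^3 × (2s)^2 = 108s^5
s = (2.6 × 10^-30 / 108)^(1/5) = 4.75 × 10^-7 M
[Ba^2+] = 3s = 1.4 x 10^-6 M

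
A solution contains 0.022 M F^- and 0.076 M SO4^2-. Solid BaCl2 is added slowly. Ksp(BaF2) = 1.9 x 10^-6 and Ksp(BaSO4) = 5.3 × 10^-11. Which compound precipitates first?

Precipitation of each salt starts when its ion product equals its Ksp.
For BaF2: 1.9 x 10^-6 = (0.022)^2 × [Ba^2+]  ⇒  [Ba^2+] = 3.9 × 10^-3 M.
For BaSO4: 5.3 × 10^-11 = 0.076 × [Ba^2+]  ⇒  [Ba^2+] = 7.0 × 10^-10 M.
The salt with the lower threshold [Ba^2+] precipitates first: BaSO4.

BaSO4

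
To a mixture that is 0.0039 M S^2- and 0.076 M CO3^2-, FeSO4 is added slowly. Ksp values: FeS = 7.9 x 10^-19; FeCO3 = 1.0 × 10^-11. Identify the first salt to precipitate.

Each salt begins to precipitate when Q = Ksp, i.e. when [Fe^2+] reaches its threshold.
For FeS: 7.9 x 10^-19 = 0.0039 × [Fe^2+]  ⇒  [Fe^2+] = 2.0 × 10^-16 M.
For FeCO3: 1.0 × 10^-11 = 0.076 × [Fe^2+]  ⇒  [Fe^2+] = 1.3 × 10^-10 M.
The salt with the lower threshold [Fe^2+] precipitates first: FeS.

FeS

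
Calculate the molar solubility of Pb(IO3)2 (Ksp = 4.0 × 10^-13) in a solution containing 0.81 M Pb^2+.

Pb(IO3)2(s) ⇌ Pb^2+ + 2 IO3^-
Ksp = [Pb^2+][IO3^-]^2
Let s = moles of Pb(IO3)2 that dissolve per litre. [Pb^2+] = 0.81 + s ≈ 0.81, [IO3^-] = 2s (Ksp is small, so little additional dissolves).
Ksp ≈ 0.81 × (2s)^2
s = 3.5 × 10^-7 M
Check: s = 3.5 × 10^-7 ≪ 0.81, so the approximation is valid.

3.5e-7 M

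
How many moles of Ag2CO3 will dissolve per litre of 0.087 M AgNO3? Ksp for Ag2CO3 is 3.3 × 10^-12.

Ag2CO3(s) ⇌ 2 Ag^+(aq) + CO3^2-(aq)
Ksp = [Ag^+]^2[CO3^2-]
Let s = moles of Ag2CO3 that dissolve per litre. [Ag^+] = 0.087 + 2s ≈ 0.087, [CO3^2-] = s (Ksp is small, so little additional dissolves).
Ksp ≈ (0.087)^2 × s
s = 4.4 × 10^-10 M
Check: 2s = 8.7 x 10^-10 ≪ 0.087, so the approximation is valid.

s ≈ 4.4 × 10^-10 M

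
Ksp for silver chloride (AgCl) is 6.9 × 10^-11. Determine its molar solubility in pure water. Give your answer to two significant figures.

s ≈ 8.3 × 10^-6 M

AgCl(s) <=> Ag^+(aq) + Cl^-(aq)
Ksp = [Ag^+][Cl^-]
Let s = molar solubility. Then [Ag^+] = s and [Cl^-] = s.
Ksp = s × s = s^2
s = (6.9 × 10^-11)^(1/2) = 8.3 × 10^-6 M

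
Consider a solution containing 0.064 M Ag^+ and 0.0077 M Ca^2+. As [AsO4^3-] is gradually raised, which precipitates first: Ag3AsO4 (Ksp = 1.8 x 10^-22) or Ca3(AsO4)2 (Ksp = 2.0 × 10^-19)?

Ag3AsO4

Precipitation of each salt starts when its ion product equals its Ksp.
For Ag3AsO4: 1.8 x 10^-22 = (0.064)^3 × [AsO4^3-]  ⇒  [AsO4^3-] = 6.9 x 10^-19 M.
For Ca3(AsO4)2: 2.0 × 10^-19 = (0.0077)^3 × [AsO4^3-]^2  ⇒  [AsO4^3-] = 6.6 × 10^-7 M.
The salt with the lower threshold [AsO4^3-] precipitates first: Ag3AsO4.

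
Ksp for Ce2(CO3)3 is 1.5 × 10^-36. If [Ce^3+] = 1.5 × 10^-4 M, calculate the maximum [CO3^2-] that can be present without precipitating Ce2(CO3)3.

[CO3^2-] = 4.1e-10 M

Ce2(CO3)3(s) ⇌ 2 Ce^3+ + 3 CO3^2-
Ksp = [Ce^3+]^2[CO3^2-]^3
Precipitation begins when Q = Ksp. With [Ce^3+] = 1.5 × 10^-4 M:
1.5 × 10^-36 = (1.5 × 10^-4)^2 × [CO3^2-]^3
[CO3^2-] = (1.5 × 10^-36 / 2.25 x 10^-8)^(1/3) = 4.1 x 10^-10 M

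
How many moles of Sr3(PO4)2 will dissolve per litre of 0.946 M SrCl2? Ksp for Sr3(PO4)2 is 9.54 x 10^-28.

s = 1.68 x 10^-14 M

Sr3(PO4)2(s) <=> 3 Sr^2+(aq) + 2 PO4^3-(aq)
Ksp = [Sr^2+]^3[PO4^3-]^2
If s mol/L dissolves here, [Sr^2+] = 0.946 + 3s ≈ 0.946, [PO4^3-] = 2s (common-ion effect: Sr^2+ is already 0.946 M).
Ksp ≈ (0.946)^3 × (2s)^2
s = 1.68 x 10^-14 M
Check: 3s = 5.0 x 10^-14 ≪ 0.946, so the approximation is valid.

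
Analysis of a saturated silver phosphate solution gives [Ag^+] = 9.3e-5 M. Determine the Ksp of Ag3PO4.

Ag3PO4(s) <=> 3 Ag^+ + PO4^3-
Stoichiometry gives [PO4^3-] = (1/3)[Ag^+] = 3.10 × 10^-5 M.
Ksp = [Ag^+]^3[PO4^3-]
Ksp = (9.3 × 10^-5)^3 × 3.10 × 10^-5 = 2.5 × 10^-17

Ksp = 2.5e-17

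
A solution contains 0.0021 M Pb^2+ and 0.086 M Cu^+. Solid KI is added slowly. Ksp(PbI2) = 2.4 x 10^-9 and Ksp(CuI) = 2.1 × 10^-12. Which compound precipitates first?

CuI

Precipitation of each salt starts when its ion product equals its Ksp.
For PbI2: 2.4 x 10^-9 = 0.0021 × [I^-]^2  ⇒  [I^-] = 1.1 × 10^-3 M.
For CuI: 2.1 × 10^-12 = 0.086 × [I^-]  ⇒  [I^-] = 2.4 × 10^-11 M.
The salt with the lower threshold [I^-] precipitates first: CuI.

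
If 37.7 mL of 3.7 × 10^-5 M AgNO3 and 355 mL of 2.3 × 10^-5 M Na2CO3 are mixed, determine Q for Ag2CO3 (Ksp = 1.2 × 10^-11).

Total volume = 37.7 + 355 = 392.7 mL.
[Ag^+] = 3.7 × 10^-5 × (37.7/392.7) = 3.55 x 10^-6 M
[CO3^2-] = 2.3 × 10^-5 × (355/392.7) = 2.08 × 10^-5 M
Ag2CO3(s) ⇌ 2 Ag^+(aq) + CO3^2-(aq), so Q = [Ag^+]^2[CO3^2-]
Q = (3.55 x 10^-6)^2(2.08 × 10^-5) = 2.6 × 10^-16
Q < Ksp, so no precipitate of Ag2CO3 forms.

Q ≈ 2.6 x 10^-16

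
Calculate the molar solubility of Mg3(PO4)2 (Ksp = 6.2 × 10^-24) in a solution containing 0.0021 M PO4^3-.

Mg3(PO4)2(s) <=> 3 Mg^2+ + 2 PO4^3-
Ksp = [Mg^2+]^3[PO4^3-]^2
Let s = moles of Mg3(PO4)2 that dissolve per litre. [Mg^2+] = 3s, [PO4^3-] = 0.0021 + 2s ≈ 0.0021 (common-ion effect: PO4^3- is already 0.0021 M).
Ksp ≈ (3s)^3 × (0.0021)^2
s = 3.7 × 10^-7 M
Check: 2s = 7.5 × 10^-7 ≪ 0.0021, so the approximation is valid.

s ≈ 3.7e-7 M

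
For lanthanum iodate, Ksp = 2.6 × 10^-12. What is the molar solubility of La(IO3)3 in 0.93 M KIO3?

La(IO3)3(s) ⇌ La^3+ + 3 IO3^-
Ksp = [La^3+][IO3^-]^3
If s mol/L dissolves here, [La^3+] = s, [IO3^-] = 0.93 + 3s ≈ 0.93 (Ksp is small, so little additional dissolves).
Ksp ≈ s × (0.93)^3
s = 3.2 × 10^-12 M
Check: 3s = 9.7 × 10^-12 ≪ 0.93, so the approximation is valid.

3.2 × 10^-12 M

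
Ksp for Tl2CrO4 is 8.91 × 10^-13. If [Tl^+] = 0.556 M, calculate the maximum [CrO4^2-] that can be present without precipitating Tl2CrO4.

2.88e-12 M

Tl2CrO4(s) ⇌ 2 Tl^+ + CrO4^2-
Ksp = [Tl^+]^2[CrO4^2-]
Precipitation begins when Q = Ksp. With [Tl^+] = 0.556 M:
8.91 × 10^-13 = (0.556)^2 × [CrO4^2-]
[CrO4^2-] = (8.91 × 10^-13 / 3.091 x 10^-1) = 2.88 × 10^-12 M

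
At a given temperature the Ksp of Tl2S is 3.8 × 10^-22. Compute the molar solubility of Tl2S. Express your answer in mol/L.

Tl2S(s) <=> 2 Tl^+(aq) + S^2-(aq)
Ksp = [Tl^+]^2[S^2-]
Let s = molar solubility. Then [Tl^+] = 2s and [S^2-] = s.
So Ksp = (2s)^2 × s = 4s^3
Solving, s = (3.8 × 10^-22/4)^(1/3) = 4.6 x 10^-8 M

s ≈ 4.6e-8 M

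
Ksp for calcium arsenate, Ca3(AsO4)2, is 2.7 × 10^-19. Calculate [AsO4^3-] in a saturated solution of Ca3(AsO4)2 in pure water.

Ca3(AsO4)2(s) ⇌ 3 Ca^2+(aq) + 2 AsO4^3-(aq)
Ksp = [Ca^2+]^3[AsO4^3-]^2
With molar solubility s: [Ca^2+] = 3s, [AsO4^3-] = 2s.
Ksp = (3s)^3(2s)^2 = 108s^5
Solving, s = (2.7 × 10^-19/108)^(1/5) = 7.58 × 10^-5 M
[AsO4^3-] = 2s = 1.5 x 10^-4 M

[AsO4^3-] = 1.5 x 10^-4 M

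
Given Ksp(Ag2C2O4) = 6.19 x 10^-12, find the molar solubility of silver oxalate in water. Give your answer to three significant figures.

Ag2C2O4(s) <=> 2 Ag^+ + C2O4^2-
Ksp = [Ag^+]^2[C2O4^2-]
With molar solubility s: [Ag^+] = 2s, [C2O4^2-] = s.
Substituting: Ksp = (2s)^2s = 4s^3
Solving, s = (6.19 x 10^-12/4)^(1/3) = 1.16 × 10^-4 M

1.16e-4 M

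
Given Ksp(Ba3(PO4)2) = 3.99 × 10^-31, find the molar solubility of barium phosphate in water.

s ≈ 3.26e-7 M

Ba3(PO4)2(s) ⇌ 3 Ba^2+(aq) + 2 PO4^3-(aq)
Ksp = [Ba^2+]^3[PO4^3-]^2
For each mole of Ba3(PO4)2 that dissolves: [Ba^2+] = 3s, [PO4^3-] = 2s.
Substituting: Ksp = (3s)^3(2s)^2 = 108s^5
s^5 = 3.99 × 10^-31 / 108, so s = 3.26 x 10^-7 M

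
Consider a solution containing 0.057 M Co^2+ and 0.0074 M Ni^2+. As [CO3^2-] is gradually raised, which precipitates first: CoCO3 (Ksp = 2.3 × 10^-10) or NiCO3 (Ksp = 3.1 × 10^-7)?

Precipitation of each salt starts when its ion product equals its Ksp.
For CoCO3: 2.3 × 10^-10 = 0.057 × [CO3^2-]  ⇒  [CO3^2-] = 4.0 × 10^-9 M.
For NiCO3: 3.1 × 10^-7 = 0.0074 × [CO3^2-]  ⇒  [CO3^2-] = 4.2 × 10^-5 M.
The salt with the lower threshold [CO3^2-] precipitates first: CoCO3.

CoCO3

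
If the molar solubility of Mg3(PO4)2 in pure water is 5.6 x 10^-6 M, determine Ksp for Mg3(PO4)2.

Mg3(PO4)2(s) ⇌ 3 Mg^2+ + 2 PO4^3-
If s mol/L of Mg3(PO4)2 dissolves, [Mg^2+] = 3s and [PO4^3-] = 2s.
Ksp = [Mg^2+]^3[PO4^3-]^2
Ksp = (3s)^3(2s)^2 = 108s^5
With s = 5.6 × 10^-6: Ksp = 5.9 x 10^-25

Ksp ≈ 5.9e-25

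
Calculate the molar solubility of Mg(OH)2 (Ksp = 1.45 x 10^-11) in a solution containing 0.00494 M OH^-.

Mg(OH)2(s) ⇌ Mg^2+ + 2 OH^-
Ksp = [Mg^2+][OH^-]^2
Let s be the molar solubility in this solution. [Mg^2+] = s, [OH^-] = 0.00494 + 2s ≈ 0.00494 (common-ion effect: OH^- is already 0.00494 M).
Ksp ≈ s × (0.00494)^2
s = 5.94 × 10^-7 M
Check: 2s = 1.2 × 10^-6 ≪ 0.00494, so the approximation is valid.

s = 5.94e-7 M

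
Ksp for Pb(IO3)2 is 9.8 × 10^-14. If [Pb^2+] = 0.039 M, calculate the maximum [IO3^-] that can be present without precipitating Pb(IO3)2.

Pb(IO3)2(s) <=> Pb^2+ + 2 IO3^-
Ksp = [Pb^2+][IO3^-]^2
Precipitation begins when Q = Ksp. With [Pb^2+] = 0.039 M:
9.8 × 10^-14 = (0.039) × [IO3^-]^2
[IO3^-] = (9.8 × 10^-14 / 3.9 × 10^-2)^(1/2) = 1.6 x 10^-6 M

[IO3^-] ≈ 1.6e-6 M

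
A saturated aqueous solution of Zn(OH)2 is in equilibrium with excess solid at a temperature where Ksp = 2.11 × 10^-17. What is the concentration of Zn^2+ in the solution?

1.74e-6 M

Zn(OH)2(s) ⇌ Zn^2+(aq) + 2 OH^-(aq)
Ksp = [Zn^2+][OH^-]^2
For each mole of Zn(OH)2 that dissolves: [Zn^2+] = s, [OH^-] = 2s.
So Ksp = s × (2s)^2 = 4s^3
s^3 = 2.11 × 10^-17 / 4, so s = 1.741 × 10^-6 M
[Zn^2+] = s = 1.74 × 10^-6 M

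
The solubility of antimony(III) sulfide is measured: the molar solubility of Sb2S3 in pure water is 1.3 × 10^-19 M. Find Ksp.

Sb2S3(s) <=> 2 Sb^3+(aq) + 3 S^2-(aq)
Let s = molar solubility. Then [Sb^3+] = 2s and [S^2-] = 3s.
Ksp = [Sb^3+]^2[S^2-]^3
Substituting: Ksp = (2s)^2(3s)^3 = 108s^5
Ksp = 108 × (1.3 × 10^-19)^5 = 4.0 × 10^-93

Ksp ≈ 4.0 × 10^-93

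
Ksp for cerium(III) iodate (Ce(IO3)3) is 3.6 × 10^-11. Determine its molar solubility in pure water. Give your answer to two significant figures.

1.1 x 10^-3 M

Ce(IO3)3(s) <=> Ce^3+(aq) + 3 IO3^-(aq)
Ksp = [Ce^3+][IO3^-]^3
If s mol/L of Ce(IO3)3 dissolves, [Ce^3+] = s and [IO3^-] = 3s.
So Ksp = s × (3s)^3 = 27s^4
s = (3.6 × 10^-11 / 27)^(1/4) = 1.1 × 10^-3 M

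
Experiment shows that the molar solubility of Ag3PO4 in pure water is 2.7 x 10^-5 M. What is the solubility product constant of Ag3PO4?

Ksp ≈ 1.4 x 10^-17

Ag3PO4(s) ⇌ 3 Ag^+(aq) + PO4^3-(aq)
For each mole of Ag3PO4 that dissolves: [Ag^+] = 3s, [PO4^3-] = s.
Ksp = [Ag^+]^3[PO4^3-]
Ksp = (3s)^3s = 27s^4
With s = 2.7 x 10^-5: Ksp = 1.4 x 10^-17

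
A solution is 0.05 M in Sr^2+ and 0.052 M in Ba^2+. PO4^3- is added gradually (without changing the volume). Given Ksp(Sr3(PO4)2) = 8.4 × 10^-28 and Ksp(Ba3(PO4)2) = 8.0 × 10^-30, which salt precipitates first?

Ba3(PO4)2

Precipitation of each salt starts when its ion product equals its Ksp.
For Sr3(PO4)2: 8.4 × 10^-28 = (0.05)^3 × [PO4^3-]^2  ⇒  [PO4^3-] = 2.6 x 10^-12 M.
For Ba3(PO4)2: 8.0 × 10^-30 = (0.052)^3 × [PO4^3-]^2  ⇒  [PO4^3-] = 2.4 × 10^-13 M.
The salt with the lower threshold [PO4^3-] precipitates first: Ba3(PO4)2.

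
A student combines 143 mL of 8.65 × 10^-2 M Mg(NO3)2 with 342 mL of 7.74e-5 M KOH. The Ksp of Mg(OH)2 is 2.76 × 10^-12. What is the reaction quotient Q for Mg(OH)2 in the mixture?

Total volume = 143 + 342 = 485 mL.
[Mg^2+] = 8.65 × 10^-2 × (143/485) = 2.550 × 10^-2 M
[OH^-] = 7.74 × 10^-5 × (342/485) = 5.458 × 10^-5 M
Mg(OH)2(s) ⇌ Mg^2+ + 2 OH^-, so Q = [Mg^2+][OH^-]^2
Q = (2.550 × 10^-2)(5.458 x 10^-5)^2 = 7.60 × 10^-11
Q > Ksp, so Mg(OH)2 will precipitate.

7.60 x 10^-11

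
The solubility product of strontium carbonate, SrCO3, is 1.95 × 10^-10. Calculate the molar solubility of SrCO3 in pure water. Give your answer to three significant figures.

s = 1.40e-5 M

SrCO3(s) <=> Sr^2+ + CO3^2-
Ksp = [Sr^2+][CO3^2-]
If s mol/L of SrCO3 dissolves, [Sr^2+] = s and [CO3^2-] = s.
Ksp = s^2
s = √(1.95 × 10^-10) = 1.40 × 10^-5 M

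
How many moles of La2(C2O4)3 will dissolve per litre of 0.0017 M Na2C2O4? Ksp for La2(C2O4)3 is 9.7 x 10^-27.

La2(C2O4)3(s) ⇌ 2 La^3+(aq) + 3 C2O4^2-(aq)
Ksp = [La^3+]^2[C2O4^2-]^3
Let s be the molar solubility in this solution. [La^3+] = 2s, [C2O4^2-] = 0.0017 + 3s ≈ 0.0017 (Ksp is small, so little additional dissolves).
Ksp ≈ (2s)^2 × (0.0017)^3
s = 7.0 × 10^-10 M
Check: 3s = 2.1 × 10^-9 ≪ 0.0017, so the approximation is valid.

s ≈ 7.0e-10 M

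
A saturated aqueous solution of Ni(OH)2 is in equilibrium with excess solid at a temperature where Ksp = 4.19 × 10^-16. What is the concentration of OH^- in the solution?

Ni(OH)2(s) ⇌ Ni^2+ + 2 OH^-
Ksp = [Ni^2+][OH^-]^2
With molar solubility s: [Ni^2+] = s, [OH^-] = 2s.
Ksp = s(2s)^2 = 4s^3
Solving, s = (4.19 × 10^-16/4)^(1/3) = 4.714 x 10^-6 M
[OH^-] = 2s = 9.43 × 10^-6 M

[OH^-] = 9.43e-6 M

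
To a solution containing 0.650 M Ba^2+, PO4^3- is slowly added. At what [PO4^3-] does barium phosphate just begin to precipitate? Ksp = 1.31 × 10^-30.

[PO4^3-] = 2.18 × 10^-15 M

Ba3(PO4)2(s) <=> 3 Ba^2+(aq) + 2 PO4^3-(aq)
Ksp = [Ba^2+]^3[PO4^3-]^2
Precipitation begins when Q = Ksp. With [Ba^2+] = 0.650 M:
1.31 × 10^-30 = (0.650)^3 × [PO4^3-]^2
[PO4^3-] = (1.31 × 10^-30 / 2.746 × 10^-1)^(1/2) = 2.18 × 10^-15 M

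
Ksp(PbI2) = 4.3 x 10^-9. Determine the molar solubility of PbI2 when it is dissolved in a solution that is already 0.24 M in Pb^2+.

PbI2(s) <=> Pb^2+ + 2 I^-
Ksp = [Pb^2+][I^-]^2
Let s be the molar solubility in this solution. [Pb^2+] = 0.24 + s ≈ 0.24, [I^-] = 2s (common-ion effect: Pb^2+ is already 0.24 M).
Ksp ≈ 0.24 × (2s)^2
s = 6.7 × 10^-5 M
Check: s = 6.7 × 10^-5 ≪ 0.24, so the approximation is valid.

s = 6.7 × 10^-5 M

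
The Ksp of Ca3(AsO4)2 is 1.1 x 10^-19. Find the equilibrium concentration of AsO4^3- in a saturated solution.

Ca3(AsO4)2(s) ⇌ 3 Ca^2+(aq) + 2 AsO4^3-(aq)
Ksp = [Ca^2+]^3[AsO4^3-]^2
With molar solubility s: [Ca^2+] = 3s, [AsO4^3-] = 2s.
Ksp = (3s)^3(2s)^2 = 108s^5
s^5 = 1.1 x 10^-19 / 108, so s = 6.33 × 10^-5 M
[AsO4^3-] = 2s = 1.3 × 10^-4 M

1.3 × 10^-4 M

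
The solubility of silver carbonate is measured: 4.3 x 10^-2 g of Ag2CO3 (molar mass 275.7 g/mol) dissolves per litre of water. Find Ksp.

Ksp ≈ 1.5e-11

Molar solubility s = (4.3 x 10^-2 g/L) / (275.7 g/mol) = 1.56 x 10^-4 M.
Ag2CO3(s) ⇌ 2 Ag^+ + CO3^2-
Let s = molar solubility. Then [Ag^+] = 2s and [CO3^2-] = s.
Ksp = [Ag^+]^2[CO3^2-]
So Ksp = (2s)^2 × s = 4s^3
Ksp = 4 × (1.56 × 10^-4)^3 = 1.5 × 10^-11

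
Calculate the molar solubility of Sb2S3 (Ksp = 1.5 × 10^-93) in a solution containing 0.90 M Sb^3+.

Sb2S3(s) <=> 2 Sb^3+ + 3 S^2-
Ksp = [Sb^3+]^2[S^2-]^3
Let s be the molar solubility in this solution. [Sb^3+] = 0.90 + 2s ≈ 0.90, [S^2-] = 3s (common-ion effect: Sb^3+ is already 0.90 M).
Ksp ≈ (0.90)^2 × (3s)^3
s = 4.1 × 10^-32 M
Check: 2s = 8.2 × 10^-32 ≪ 0.90, so the approximation is valid.

4.1e-32 M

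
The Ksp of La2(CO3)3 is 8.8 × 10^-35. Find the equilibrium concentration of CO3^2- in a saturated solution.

La2(CO3)3(s) ⇌ 2 La^3+ + 3 CO3^2-
Ksp = [La^3+]^2[CO3^2-]^3
For each mole of La2(CO3)3 that dissolves: [La^3+] = 2s, [CO3^2-] = 3s.
Ksp = (2s)^2(3s)^3 = 108s^5
Solving, s = (8.8 × 10^-35/108)^(1/5) = 6.06 x 10^-8 M
[CO3^2-] = 3s = 1.8 × 10^-7 M

1.8e-7 M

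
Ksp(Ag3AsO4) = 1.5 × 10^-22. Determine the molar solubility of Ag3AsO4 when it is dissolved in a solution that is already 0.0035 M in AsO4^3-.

s = 1.2 x 10^-7 M

Ag3AsO4(s) ⇌ 3 Ag^+(aq) + AsO4^3-(aq)
Ksp = [Ag^+]^3[AsO4^3-]
If s mol/L dissolves here, [Ag^+] = 3s, [AsO4^3-] = 0.0035 + s ≈ 0.0035 (Ksp is small, so little additional dissolves).
Ksp ≈ (3s)^3 × 0.0035
s = 1.2 x 10^-7 M
Check: s = 1.2 × 10^-7 ≪ 0.0035, so the approximation is valid.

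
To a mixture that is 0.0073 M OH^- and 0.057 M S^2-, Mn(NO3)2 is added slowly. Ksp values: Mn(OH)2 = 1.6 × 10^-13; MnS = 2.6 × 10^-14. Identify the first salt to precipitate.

Each salt begins to precipitate when Q = Ksp, i.e. when [Mn^2+] reaches its threshold.
For Mn(OH)2: 1.6 × 10^-13 = (0.0073)^2 × [Mn^2+]  ⇒  [Mn^2+] = 3.0 × 10^-9 M.
For MnS: 2.6 × 10^-14 = 0.057 × [Mn^2+]  ⇒  [Mn^2+] = 4.6 x 10^-13 M.
The salt with the lower threshold [Mn^2+] precipitates first: MnS.

MnS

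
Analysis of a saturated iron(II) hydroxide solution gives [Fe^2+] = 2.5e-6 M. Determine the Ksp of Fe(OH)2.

Ksp ≈ 6.3 x 10^-17

Fe(OH)2(s) ⇌ Fe^2+(aq) + 2 OH^-(aq)
Stoichiometry gives [OH^-] = (2/1)[Fe^2+] = 5.00 × 10^-6 M.
Ksp = [Fe^2+][OH^-]^2
Ksp = 2.5 x 10^-6 × (5.00 × 10^-6)^2 = 6.3 × 10^-17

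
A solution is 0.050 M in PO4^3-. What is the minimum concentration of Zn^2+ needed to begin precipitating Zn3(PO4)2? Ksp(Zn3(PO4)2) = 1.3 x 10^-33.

8.0e-11 M

Zn3(PO4)2(s) ⇌ 3 Zn^2+(aq) + 2 PO4^3-(aq)
Ksp = [Zn^2+]^3[PO4^3-]^2
Precipitation begins when Q = Ksp. With [PO4^3-] = 0.050 M:
1.3 x 10^-33 = (0.050)^2 × [Zn^2+]^3
[Zn^2+] = (1.3 x 10^-33 / 2.50 × 10^-3)^(1/3) = 8.0 × 10^-11 M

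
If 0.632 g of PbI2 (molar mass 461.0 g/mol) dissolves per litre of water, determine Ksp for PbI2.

Molar solubility s = (6.32 x 10^-1 g/L) / (461.0 g/mol) = 1.371 × 10^-3 M.
PbI2(s) <=> Pb^2+ + 2 I^-
Let s = molar solubility. Then [Pb^2+] = s and [I^-] = 2s.
Ksp = [Pb^2+][I^-]^2
Substituting: Ksp = s(2s)^2 = 4s^3
Ksp = 4 × (1.371 × 10^-3)^3 = 1.03 x 10^-8

Ksp = 1.03e-8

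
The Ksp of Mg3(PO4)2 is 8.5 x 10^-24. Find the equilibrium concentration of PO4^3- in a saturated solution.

Mg3(PO4)2(s) ⇌ 3 Mg^2+ + 2 PO4^3-
Ksp = [Mg^2+]^3[PO4^3-]^2
If s mol/L of Mg3(PO4)2 dissolves, [Mg^2+] = 3s and [PO4^3-] = 2s.
Substituting: Ksp = (3s)^3(2s)^2 = 108s^5
s^5 = 8.5 x 10^-24 / 108, so s = 9.53 × 10^-6 M
[PO4^3-] = 2s = 1.9 × 10^-5 M

1.9e-5 M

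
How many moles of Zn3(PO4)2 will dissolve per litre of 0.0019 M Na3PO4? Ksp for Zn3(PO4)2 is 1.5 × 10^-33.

2.5 x 10^-10 M

Zn3(PO4)2(s) <=> 3 Zn^2+ + 2 PO4^3-
Ksp = [Zn^2+]^3[PO4^3-]^2
If s mol/L dissolves here, [Zn^2+] = 3s, [PO4^3-] = 0.0019 + 2s ≈ 0.0019 (since PO4^3- from Na3PO4 dominates).
Ksp ≈ (3s)^3 × (0.0019)^2
s = 2.5 × 10^-10 M
Check: 2s = 5.0 × 10^-10 ≪ 0.0019, so the approximation is valid.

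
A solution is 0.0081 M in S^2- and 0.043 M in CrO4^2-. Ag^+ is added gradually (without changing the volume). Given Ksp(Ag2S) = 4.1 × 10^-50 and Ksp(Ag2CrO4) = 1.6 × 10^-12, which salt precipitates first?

Each salt begins to precipitate when Q = Ksp, i.e. when [Ag^+] reaches its threshold.
For Ag2S: 4.1 × 10^-50 = 0.0081 × [Ag^+]^2  ⇒  [Ag^+] = 2.2 x 10^-24 M.
For Ag2CrO4: 1.6 × 10^-12 = 0.043 × [Ag^+]^2  ⇒  [Ag^+] = 6.1 × 10^-6 M.
The salt with the lower threshold [Ag^+] precipitates first: Ag2S.

Ag2S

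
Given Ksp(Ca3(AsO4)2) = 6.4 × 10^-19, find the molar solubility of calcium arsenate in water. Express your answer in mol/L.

9.0e-5 M

Ca3(AsO4)2(s) <=> 3 Ca^2+ + 2 AsO4^3-
Ksp = [Ca^2+]^3[AsO4^3-]^2
For each mole of Ca3(AsO4)2 that dissolves: [Ca^2+] = 3s, [AsO4^3-] = 2s.
Substituting: Ksp = (3s)^3(2s)^2 = 108s^5
Solving, s = (6.4 × 10^-19/108)^(1/5) = 9.0 × 10^-5 M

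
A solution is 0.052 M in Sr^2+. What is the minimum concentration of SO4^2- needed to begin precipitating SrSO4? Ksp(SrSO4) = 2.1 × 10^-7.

4.0 × 10^-6 M

SrSO4(s) ⇌ Sr^2+ + SO4^2-
Ksp = [Sr^2+][SO4^2-]
Precipitation begins when Q = Ksp. With [Sr^2+] = 0.052 M:
2.1 × 10^-7 = (0.052) × [SO4^2-]
[SO4^2-] = (2.1 × 10^-7 / 5.2 × 10^-2) = 4.0 × 10^-6 M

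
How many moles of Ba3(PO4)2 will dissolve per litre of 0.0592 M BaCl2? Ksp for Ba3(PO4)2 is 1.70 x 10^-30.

Ba3(PO4)2(s) <=> 3 Ba^2+ + 2 PO4^3-
Ksp = [Ba^2+]^3[PO4^3-]^2
Let s = moles of Ba3(PO4)2 that dissolve per litre. [Ba^2+] = 0.0592 + 3s ≈ 0.0592, [PO4^3-] = 2s (common-ion effect: Ba^2+ is already 0.0592 M).
Ksp ≈ (0.0592)^3 × (2s)^2
s = 4.53 x 10^-14 M
Check: 3s = 1.4 × 10^-13 ≪ 0.0592, so the approximation is valid.

s = 4.53 x 10^-14 M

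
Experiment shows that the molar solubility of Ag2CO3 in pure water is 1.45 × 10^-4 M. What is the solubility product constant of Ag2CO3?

1.22 x 10^-11

Ag2CO3(s) ⇌ 2 Ag^+(aq) + CO3^2-(aq)
With molar solubility s: [Ag^+] = 2s, [CO3^2-] = s.
Ksp = [Ag^+]^2[CO3^2-]
So Ksp = (2s)^2 × s = 4s^3
With s = 1.45 x 10^-4: Ksp = 1.22 x 10^-11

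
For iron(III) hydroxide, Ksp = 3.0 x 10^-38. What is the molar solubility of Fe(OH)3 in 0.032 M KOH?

9.2e-34 M

Fe(OH)3(s) ⇌ Fe^3+(aq) + 3 OH^-(aq)
Ksp = [Fe^3+][OH^-]^3
Let s = moles of Fe(OH)3 that dissolve per litre. [Fe^3+] = s, [OH^-] = 0.032 + 3s ≈ 0.032 (Ksp is small, so little additional dissolves).
Ksp ≈ s × (0.032)^3
s = 9.2 × 10^-34 M
Check: 3s = 2.7 × 10^-33 ≪ 0.032, so the approximation is valid.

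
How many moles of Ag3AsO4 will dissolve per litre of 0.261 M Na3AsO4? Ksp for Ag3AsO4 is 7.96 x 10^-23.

Ag3AsO4(s) ⇌ 3 Ag^+ + AsO4^3-
Ksp = [Ag^+]^3[AsO4^3-]
If s mol/L dissolves here, [Ag^+] = 3s, [AsO4^3-] = 0.261 + s ≈ 0.261 (common-ion effect: AsO4^3- is already 0.261 M).
Ksp ≈ (3s)^3 × 0.261
s = 2.24 × 10^-8 M
Check: s = 2.2 × 10^-8 ≪ 0.261, so the approximation is valid.

2.24e-8 M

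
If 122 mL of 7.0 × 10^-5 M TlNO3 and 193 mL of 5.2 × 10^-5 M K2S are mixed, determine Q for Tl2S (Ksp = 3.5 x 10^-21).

Total volume = 122 + 193 = 315 mL.
[Tl^+] = 7.0 × 10^-5 × (122/315) = 2.71 × 10^-5 M
[S^2-] = 5.2 × 10^-5 × (193/315) = 3.19 x 10^-5 M
Tl2S(s) <=> 2 Tl^+ + S^2-, so Q = [Tl^+]^2[S^2-]
Q = (2.71 × 10^-5)^2(3.19 x 10^-5) = 2.3 x 10^-14
Q > Ksp, so Tl2S will precipitate.

2.3e-14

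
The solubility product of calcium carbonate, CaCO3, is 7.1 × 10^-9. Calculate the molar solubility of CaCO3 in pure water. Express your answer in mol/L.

CaCO3(s) ⇌ Ca^2+(aq) + CO3^2-(aq)
Ksp = [Ca^2+][CO3^2-]
With molar solubility s: [Ca^2+] = s, [CO3^2-] = s.
Ksp = (s)(s) = s^2
s = √(7.1 × 10^-9) = 8.4 × 10^-5 M

8.4e-5 M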